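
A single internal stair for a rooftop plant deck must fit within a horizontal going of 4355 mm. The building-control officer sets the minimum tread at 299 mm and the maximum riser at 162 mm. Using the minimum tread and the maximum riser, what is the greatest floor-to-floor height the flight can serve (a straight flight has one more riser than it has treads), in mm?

Treads that fit: ⌊4355 / 299⌋ = 14.
Risers = treads + 1 = 15.
Maximum height = 15 × 162 = 2430 mm.

2430 mm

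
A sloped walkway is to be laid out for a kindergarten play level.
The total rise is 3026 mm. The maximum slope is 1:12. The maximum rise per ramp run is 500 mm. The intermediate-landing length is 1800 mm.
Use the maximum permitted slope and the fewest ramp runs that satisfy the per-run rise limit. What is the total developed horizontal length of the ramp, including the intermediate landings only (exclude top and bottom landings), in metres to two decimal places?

At most 500 each: 3026/500 = 6.05, giving 7 ramp runs. That means 6 intermediate landings.
Ramp run (horizontal) at 1:12: 3026 × 12 = 36312 mm.
Intermediate landings: 6 × 1800 = 10800 mm.
Total developed length = 36312 + 10800 = 47112 mm.
= 47.11 m.

47.11 m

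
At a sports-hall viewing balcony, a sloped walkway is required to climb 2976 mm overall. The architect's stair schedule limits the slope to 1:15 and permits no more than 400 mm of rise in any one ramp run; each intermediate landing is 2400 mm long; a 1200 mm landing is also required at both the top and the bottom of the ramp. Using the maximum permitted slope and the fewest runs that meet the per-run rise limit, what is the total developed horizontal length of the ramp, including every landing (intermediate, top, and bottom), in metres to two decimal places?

⌈2976/400⌉ = 8 ramp runs. That means 7 intermediate landings.
Ramp run (horizontal) at 1:15: 2976 × 15 = 44640 mm.
7 intermediate landings contribute 7 × 2400 = 16800 mm.
Top and bottom landings: 2 × 1200 = 2400 mm.
Total = 44640 + 16800 + 2400 = 63840 mm.
= 63.84 m.

63.84 m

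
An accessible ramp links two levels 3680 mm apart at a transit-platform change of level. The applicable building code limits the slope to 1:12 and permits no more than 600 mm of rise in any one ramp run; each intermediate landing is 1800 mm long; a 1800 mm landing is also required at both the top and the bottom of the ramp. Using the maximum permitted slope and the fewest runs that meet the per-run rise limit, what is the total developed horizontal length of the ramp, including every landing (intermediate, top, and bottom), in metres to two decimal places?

58.56 m

⌈3680/600⌉ = 7 ramp runs. That means 6 intermediate landings.
Horizontal run for 3680 mm of rise at 1:12 is 3680 × 12 = 44160 mm.
Intermediate landings: 6 × 1800 = 10800 mm.
Top and bottom landings: 2 × 1800 = 3600 mm.
Total = 44160 + 10800 + 3600 = 58560 mm.
= 58.56 m.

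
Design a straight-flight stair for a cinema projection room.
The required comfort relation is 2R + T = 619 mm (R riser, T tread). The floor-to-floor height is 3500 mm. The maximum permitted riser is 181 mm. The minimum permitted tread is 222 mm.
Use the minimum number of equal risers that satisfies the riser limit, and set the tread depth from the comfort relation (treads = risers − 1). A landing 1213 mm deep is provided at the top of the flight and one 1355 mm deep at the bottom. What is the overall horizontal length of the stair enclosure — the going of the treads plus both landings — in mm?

7679 mm

3500 / 181 = 19.34, so 20 risers are needed.
Riser R = 3500 / 20 = 175 mm, within the 181 mm limit.
Tread T = 619 − 2 × 175 = 269 mm (≥ 222 mm).
Going = (20 − 1) × 269 = 5111 mm.
Add landings: 5111 + 1213 + 1355 = 7679 mm.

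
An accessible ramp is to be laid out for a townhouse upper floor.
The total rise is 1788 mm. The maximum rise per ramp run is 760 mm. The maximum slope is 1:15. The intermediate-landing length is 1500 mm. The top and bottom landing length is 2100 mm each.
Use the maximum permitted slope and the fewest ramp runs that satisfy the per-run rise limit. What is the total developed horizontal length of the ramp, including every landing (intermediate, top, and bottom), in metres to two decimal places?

34.02 m

⌈1788/760⌉ = 3 ramp runs. That means 2 intermediate landings.
Ramp run (horizontal) at 1:15: 1788 × 15 = 26820 mm.
Intermediate landings: 2 × 1500 = 3000 mm.
Top and bottom landings: 2 × 2100 = 4200 mm.
Total = 26820 + 3000 + 4200 = 34020 mm.
= 34.02 m.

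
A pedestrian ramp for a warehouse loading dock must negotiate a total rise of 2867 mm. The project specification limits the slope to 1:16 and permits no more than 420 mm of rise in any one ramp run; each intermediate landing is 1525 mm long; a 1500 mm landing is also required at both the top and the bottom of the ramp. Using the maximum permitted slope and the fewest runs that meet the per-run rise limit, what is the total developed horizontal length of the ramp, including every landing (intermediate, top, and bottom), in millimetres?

58022 mm

2867 / 420 = 6.83, so 7 ramp runs are needed. That means 6 intermediate landings.
Ramp run (horizontal) at 1:16: 2867 × 16 = 45872 mm.
Intermediate landings: 6 × 1525 = 9150 mm.
Top and bottom landings: 2 × 1500 = 3000 mm.
Total = 45872 + 9150 + 3000 = 58022 mm.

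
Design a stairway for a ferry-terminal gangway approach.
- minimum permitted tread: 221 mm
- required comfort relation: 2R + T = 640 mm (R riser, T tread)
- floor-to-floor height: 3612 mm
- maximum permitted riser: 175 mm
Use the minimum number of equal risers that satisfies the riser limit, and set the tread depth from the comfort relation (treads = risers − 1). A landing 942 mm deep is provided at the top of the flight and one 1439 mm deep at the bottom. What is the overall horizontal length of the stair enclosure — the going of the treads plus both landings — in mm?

3612 / 175 = 20.640 → round up to 21 risers.
R = 3612 ÷ 21 = 172 mm.
Tread T = 640 − 2 × 172 = 296 mm (≥ 221 mm).
21 risers give 20 treads; going = 20 × 296 = 5920 mm.
Add landings: 5920 + 942 + 1439 = 8301 mm.

8301 mm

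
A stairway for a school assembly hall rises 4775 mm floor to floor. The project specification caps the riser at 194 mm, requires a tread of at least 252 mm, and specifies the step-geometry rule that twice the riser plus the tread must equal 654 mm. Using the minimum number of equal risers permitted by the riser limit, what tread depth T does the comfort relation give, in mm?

4775 / 194 = 24.61, so 25 risers are needed.
Riser R = 4775 / 25 = 191 mm, within the 194 mm limit.
Tread T = 654 − 2 × 191 = 272 mm (≥ 252 mm).

272 mm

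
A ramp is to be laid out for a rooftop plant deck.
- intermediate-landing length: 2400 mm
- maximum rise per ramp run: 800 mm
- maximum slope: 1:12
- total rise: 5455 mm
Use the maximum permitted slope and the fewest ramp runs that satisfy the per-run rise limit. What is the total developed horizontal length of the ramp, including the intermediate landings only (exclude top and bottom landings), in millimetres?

79860 mm

At most 800 each: 5455/800 = 6.82, giving 7 ramp runs. That means 6 intermediate landings.
Ramp run (horizontal) at 1:12: 5455 × 12 = 65460 mm.
Intermediate landings: 6 × 2400 = 14400 mm.
Total developed length = 65460 + 14400 = 79860 mm.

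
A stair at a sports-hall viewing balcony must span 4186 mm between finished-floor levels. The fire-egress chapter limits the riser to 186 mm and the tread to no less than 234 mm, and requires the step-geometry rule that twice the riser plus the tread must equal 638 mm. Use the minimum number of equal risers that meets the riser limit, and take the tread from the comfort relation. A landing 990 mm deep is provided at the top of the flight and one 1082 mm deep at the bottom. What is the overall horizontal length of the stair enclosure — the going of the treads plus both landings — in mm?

8100 mm

4186 / 186 = 22.505 → round up to 23 risers.
R = 4186 ÷ 23 = 182 mm.
From 2R + T = 638: T = 638 − 364 = 274 mm.
Treads = 23 − 1 = 22; going = 22 × 274 = 6028 mm.
Add landings: 6028 + 990 + 1082 = 8100 mm.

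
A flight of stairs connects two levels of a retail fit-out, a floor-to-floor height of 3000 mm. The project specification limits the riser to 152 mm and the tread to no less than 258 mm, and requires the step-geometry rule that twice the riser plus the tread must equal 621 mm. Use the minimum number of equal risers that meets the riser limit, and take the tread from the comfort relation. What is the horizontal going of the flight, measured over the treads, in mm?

3000 / 152 = 19.74, so 20 risers are needed.
Riser R = 3000 / 20 = 150 mm, within the 152 mm limit.
From 2R + T = 621: T = 621 − 300 = 321 mm.
20 risers give 19 treads; going = 19 × 321 = 6099 mm.

6099 mm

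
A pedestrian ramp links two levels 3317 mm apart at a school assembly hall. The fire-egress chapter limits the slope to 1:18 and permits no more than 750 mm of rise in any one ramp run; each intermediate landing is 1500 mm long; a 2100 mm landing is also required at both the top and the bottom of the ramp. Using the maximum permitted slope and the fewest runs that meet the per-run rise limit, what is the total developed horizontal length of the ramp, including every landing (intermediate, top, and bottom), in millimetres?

69906 mm

3317 / 750 = 4.42, so 5 ramp runs are needed. That means 4 intermediate landings.
Ramp run (horizontal) at 1:18: 3317 × 18 = 59706 mm.
Intermediate landings: 4 × 1500 = 6000 mm.
Top and bottom landings: 2 × 2100 = 4200 mm.
Total = 59706 + 6000 + 4200 = 69906 mm.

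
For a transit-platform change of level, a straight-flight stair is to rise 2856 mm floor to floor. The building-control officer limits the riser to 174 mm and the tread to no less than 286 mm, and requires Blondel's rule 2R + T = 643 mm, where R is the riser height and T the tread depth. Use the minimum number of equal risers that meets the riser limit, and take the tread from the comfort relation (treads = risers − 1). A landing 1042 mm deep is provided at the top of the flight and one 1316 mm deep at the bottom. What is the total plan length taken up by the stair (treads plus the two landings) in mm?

7270 mm

⌈2856/174⌉ = 17 risers.
R = 2856 ÷ 17 = 168 mm.
T = 643 − 2·168 = 307 mm, which satisfies the 286 mm minimum.
17 risers give 16 treads; going = 16 × 307 = 4912 mm.
Add landings: 4912 + 1042 + 1316 = 7270 mm.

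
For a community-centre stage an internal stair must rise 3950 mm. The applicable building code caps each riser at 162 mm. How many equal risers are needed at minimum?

At most 162 each: 3950/162 = 24.38, giving 25 risers.

25 risers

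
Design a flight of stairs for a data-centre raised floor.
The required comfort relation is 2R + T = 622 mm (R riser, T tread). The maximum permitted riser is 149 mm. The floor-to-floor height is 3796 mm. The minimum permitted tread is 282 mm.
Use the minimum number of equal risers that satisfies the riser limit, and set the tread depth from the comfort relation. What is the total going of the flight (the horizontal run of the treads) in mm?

3796 / 149 = 25.48, so 26 risers are needed.
R = 3796 ÷ 26 = 146 mm.
Tread T = 622 − 2 × 146 = 330 mm (≥ 282 mm).
Going = (26 − 1) × 330 = 8250 mm.

8250 mm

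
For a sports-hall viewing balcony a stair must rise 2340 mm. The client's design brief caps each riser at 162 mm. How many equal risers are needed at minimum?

2340 / 162 = 14.44, so 15 risers are needed.

15 risers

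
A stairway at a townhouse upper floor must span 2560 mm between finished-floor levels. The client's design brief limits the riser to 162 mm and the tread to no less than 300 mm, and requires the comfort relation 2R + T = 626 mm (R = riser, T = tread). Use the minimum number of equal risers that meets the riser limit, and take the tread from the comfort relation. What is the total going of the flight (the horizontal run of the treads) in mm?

4590 mm

At most 162 each: 2560/162 = 15.80, giving 16 risers.
Each riser is 2560/16 = 160 mm (≤ 162 mm).
From 2R + T = 626: T = 626 − 320 = 306 mm.
Treads = 16 − 1 = 15; going = 15 × 306 = 4590 mm.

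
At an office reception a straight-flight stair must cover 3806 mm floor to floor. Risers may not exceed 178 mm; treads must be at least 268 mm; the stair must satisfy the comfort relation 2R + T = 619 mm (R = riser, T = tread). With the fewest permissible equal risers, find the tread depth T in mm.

3806 / 178 = 21.382 → round up to 22 risers.
Each riser is 3806/22 = 173 mm (≤ 178 mm).
T = 619 − 2·173 = 273 mm, which satisfies the 268 mm minimum.

273 mm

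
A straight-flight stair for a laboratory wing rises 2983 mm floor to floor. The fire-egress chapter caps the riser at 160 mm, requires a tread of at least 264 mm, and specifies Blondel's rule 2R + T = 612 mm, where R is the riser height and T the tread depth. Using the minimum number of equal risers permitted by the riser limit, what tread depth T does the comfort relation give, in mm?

2983 / 160 = 18.644 → round up to 19 risers.
R = 2983 ÷ 19 = 157 mm.
T = 612 − 2·157 = 298 mm, which satisfies the 264 mm minimum.

298 mm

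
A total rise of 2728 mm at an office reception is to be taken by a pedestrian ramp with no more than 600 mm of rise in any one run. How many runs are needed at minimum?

5 runs

At most 600 each: 2728/600 = 4.55, giving 5 ramp runs.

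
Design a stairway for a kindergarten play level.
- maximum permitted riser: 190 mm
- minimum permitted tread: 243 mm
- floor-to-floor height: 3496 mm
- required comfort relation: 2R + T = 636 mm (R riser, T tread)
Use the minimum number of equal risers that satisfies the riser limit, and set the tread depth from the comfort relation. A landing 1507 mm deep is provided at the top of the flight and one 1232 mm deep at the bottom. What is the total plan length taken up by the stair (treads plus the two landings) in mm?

3496 / 190 = 18.40, so 19 risers are needed.
Riser R = 3496 / 19 = 184 mm, within the 190 mm limit.
From 2R + T = 636: T = 636 − 368 = 268 mm.
Treads = 19 − 1 = 18; going = 18 × 268 = 4824 mm.
Add landings: 4824 + 1507 + 1232 = 7563 mm.

7563 mm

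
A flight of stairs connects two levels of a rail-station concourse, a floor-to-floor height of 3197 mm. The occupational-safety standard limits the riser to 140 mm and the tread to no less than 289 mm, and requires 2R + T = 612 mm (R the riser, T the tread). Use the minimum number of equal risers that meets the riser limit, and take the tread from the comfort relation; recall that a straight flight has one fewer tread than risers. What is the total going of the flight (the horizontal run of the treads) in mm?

7348 mm

At most 140 each: 3197/140 = 22.84, giving 23 risers.
R = 3197 ÷ 23 = 139 mm.
Tread T = 612 − 2 × 139 = 334 mm (≥ 289 mm).
Going = (23 − 1) × 334 = 7348 mm.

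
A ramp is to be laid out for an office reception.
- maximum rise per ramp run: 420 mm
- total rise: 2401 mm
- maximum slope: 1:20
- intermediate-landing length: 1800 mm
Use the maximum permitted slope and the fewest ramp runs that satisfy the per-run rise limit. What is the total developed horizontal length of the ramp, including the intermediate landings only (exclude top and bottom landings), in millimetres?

57020 mm

At most 420 each: 2401/420 = 5.72, giving 6 ramp runs. That means 5 intermediate landings.
Ramp run (horizontal) at 1:20: 2401 × 20 = 48020 mm.
Intermediate landings: 5 × 1800 = 9000 mm.
Total developed length = 48020 + 9000 = 57020 mm.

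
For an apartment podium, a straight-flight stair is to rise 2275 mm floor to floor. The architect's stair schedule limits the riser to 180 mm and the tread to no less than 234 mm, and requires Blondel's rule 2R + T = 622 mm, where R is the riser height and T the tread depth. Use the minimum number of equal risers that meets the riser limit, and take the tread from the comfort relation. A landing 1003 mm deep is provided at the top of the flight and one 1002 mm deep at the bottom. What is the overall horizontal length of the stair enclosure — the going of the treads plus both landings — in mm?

5269 mm

At most 180 each: 2275/180 = 12.64, giving 13 risers.
Each riser is 2275/13 = 175 mm (≤ 180 mm).
From 2R + T = 622: T = 622 − 350 = 272 mm.
13 risers give 12 treads; going = 12 × 272 = 3264 mm.
Enclosure = 3264 + 1003 + 1002 = 5269 mm.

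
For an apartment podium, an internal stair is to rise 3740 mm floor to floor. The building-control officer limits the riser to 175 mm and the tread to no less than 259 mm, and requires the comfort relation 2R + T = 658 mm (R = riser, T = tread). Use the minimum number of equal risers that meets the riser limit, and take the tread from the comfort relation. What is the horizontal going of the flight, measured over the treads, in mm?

⌈3740/175⌉ = 22 risers.
Riser R = 3740 / 22 = 170 mm, within the 175 mm limit.
T = 658 − 2·170 = 318 mm, which satisfies the 259 mm minimum.
Treads = 22 − 1 = 21; going = 21 × 318 = 6678 mm.

6678 mm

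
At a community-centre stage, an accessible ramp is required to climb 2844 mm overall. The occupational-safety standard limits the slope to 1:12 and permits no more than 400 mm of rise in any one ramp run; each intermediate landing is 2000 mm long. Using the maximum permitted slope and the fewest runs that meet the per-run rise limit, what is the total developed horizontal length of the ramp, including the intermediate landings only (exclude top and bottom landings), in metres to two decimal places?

48.13 m

2844 / 400 = 7.110 → round up to 8 ramp runs. That means 7 intermediate landings.
Ramp run (horizontal) at 1:12: 2844 × 12 = 34128 mm.
Intermediate landings: 7 × 2000 = 14000 mm.
Developed length = 34128 + 14000 = 48128 mm.
= 48.13 m.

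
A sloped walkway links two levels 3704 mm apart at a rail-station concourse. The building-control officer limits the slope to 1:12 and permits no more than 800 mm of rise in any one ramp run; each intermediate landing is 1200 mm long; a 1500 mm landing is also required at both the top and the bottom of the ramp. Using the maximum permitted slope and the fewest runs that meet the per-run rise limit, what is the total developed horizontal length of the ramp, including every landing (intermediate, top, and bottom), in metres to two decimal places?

52.25 m

3704 / 800 = 4.63, so 5 ramp runs are needed. That means 4 intermediate landings.
Ramp run (horizontal) at 1:12: 3704 × 12 = 44448 mm.
4 intermediate landings contribute 4 × 1200 = 4800 mm.
Top and bottom landings: 2 × 1500 = 3000 mm.
Total = 44448 + 4800 + 3000 = 52248 mm.
= 52.25 m.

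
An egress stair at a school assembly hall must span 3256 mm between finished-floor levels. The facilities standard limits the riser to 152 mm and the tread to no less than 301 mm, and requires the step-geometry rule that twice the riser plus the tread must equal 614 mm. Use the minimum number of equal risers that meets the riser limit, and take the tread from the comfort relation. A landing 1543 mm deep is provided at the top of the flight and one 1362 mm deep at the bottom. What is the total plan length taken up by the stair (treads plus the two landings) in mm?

⌈3256/152⌉ = 22 risers.
R = 3256 ÷ 22 = 148 mm.
From 2R + T = 614: T = 614 − 296 = 318 mm.
Treads = 22 − 1 = 21; going = 21 × 318 = 6678 mm.
Enclosure = 6678 + 1543 + 1362 = 9583 mm.

9583 mm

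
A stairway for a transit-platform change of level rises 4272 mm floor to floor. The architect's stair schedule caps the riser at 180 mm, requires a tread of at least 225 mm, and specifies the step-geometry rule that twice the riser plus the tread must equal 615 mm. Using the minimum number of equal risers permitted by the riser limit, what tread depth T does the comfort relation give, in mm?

4272 / 180 = 23.733 → round up to 24 risers.
Riser R = 4272 / 24 = 178 mm, within the 180 mm limit.
From 2R + T = 615: T = 615 − 356 = 259 mm.

259 mm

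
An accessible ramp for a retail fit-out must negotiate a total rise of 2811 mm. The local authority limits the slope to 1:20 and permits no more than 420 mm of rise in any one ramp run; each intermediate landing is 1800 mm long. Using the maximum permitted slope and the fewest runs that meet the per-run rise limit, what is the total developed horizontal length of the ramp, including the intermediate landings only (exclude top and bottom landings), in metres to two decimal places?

67.02 m

⌈2811/420⌉ = 7 ramp runs. That means 6 intermediate landings.
Ramp run (horizontal) at 1:20: 2811 × 20 = 56220 mm.
6 intermediate landings contribute 6 × 1800 = 10800 mm.
Total developed length = 56220 + 10800 = 67020 mm.
= 67.02 m.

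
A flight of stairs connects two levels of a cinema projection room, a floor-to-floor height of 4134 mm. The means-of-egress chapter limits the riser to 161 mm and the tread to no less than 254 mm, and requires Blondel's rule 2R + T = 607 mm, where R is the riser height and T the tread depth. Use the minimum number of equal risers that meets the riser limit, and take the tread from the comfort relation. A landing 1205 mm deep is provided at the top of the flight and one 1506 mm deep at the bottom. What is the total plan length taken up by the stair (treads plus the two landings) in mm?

9936 mm

4134 / 161 = 25.677 → round up to 26 risers.
R = 4134 ÷ 26 = 159 mm.
From 2R + T = 607: T = 607 − 318 = 289 mm.
Treads = 26 − 1 = 25; going = 25 × 289 = 7225 mm.
Add landings: 7225 + 1205 + 1506 = 9936 mm.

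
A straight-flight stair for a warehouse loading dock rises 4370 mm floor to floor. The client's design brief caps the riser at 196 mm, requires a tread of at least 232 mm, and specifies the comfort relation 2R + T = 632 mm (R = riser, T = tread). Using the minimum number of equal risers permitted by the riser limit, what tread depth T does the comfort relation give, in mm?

4370 / 196 = 22.296 → round up to 23 risers.
Riser R = 4370 / 23 = 190 mm, within the 196 mm limit.
T = 632 − 2·190 = 252 mm, which satisfies the 232 mm minimum.

252 mm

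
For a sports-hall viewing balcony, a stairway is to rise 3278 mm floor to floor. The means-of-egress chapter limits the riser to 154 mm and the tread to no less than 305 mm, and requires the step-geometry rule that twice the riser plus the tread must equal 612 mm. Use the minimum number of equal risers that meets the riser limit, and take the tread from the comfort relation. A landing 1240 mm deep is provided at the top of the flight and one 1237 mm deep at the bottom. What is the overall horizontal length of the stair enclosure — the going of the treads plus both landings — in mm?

At most 154 each: 3278/154 = 21.29, giving 22 risers.
R = 3278 ÷ 22 = 149 mm.
Tread T = 612 − 2 × 149 = 314 mm (≥ 305 mm).
Going = (22 − 1) × 314 = 6594 mm.
Add landings: 6594 + 1240 + 1237 = 9071 mm.

9071 mm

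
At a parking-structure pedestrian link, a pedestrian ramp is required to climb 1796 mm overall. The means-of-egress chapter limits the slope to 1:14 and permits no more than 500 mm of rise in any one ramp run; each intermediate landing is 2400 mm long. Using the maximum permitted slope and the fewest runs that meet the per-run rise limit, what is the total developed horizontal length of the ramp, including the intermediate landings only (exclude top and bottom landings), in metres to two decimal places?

32.34 m

1796 / 500 = 3.592 → round up to 4 ramp runs. That means 3 intermediate landings.
Horizontal run for 1796 mm of rise at 1:14 is 1796 × 14 = 25144 mm.
Intermediate landings: 3 × 2400 = 7200 mm.
Total developed length = 25144 + 7200 = 32344 mm.
= 32.34 m.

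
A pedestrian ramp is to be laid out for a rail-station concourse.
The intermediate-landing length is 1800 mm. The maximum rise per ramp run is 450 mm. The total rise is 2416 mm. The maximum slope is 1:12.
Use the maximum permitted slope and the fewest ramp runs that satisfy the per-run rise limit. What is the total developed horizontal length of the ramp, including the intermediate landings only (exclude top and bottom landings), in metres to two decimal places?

At most 450 each: 2416/450 = 5.37, giving 6 ramp runs. That means 5 intermediate landings.
Ramp run (horizontal) at 1:12: 2416 × 12 = 28992 mm.
5 intermediate landings contribute 5 × 1800 = 9000 mm.
Developed length = 28992 + 9000 = 37992 mm.
= 37.99 m.

37.99 m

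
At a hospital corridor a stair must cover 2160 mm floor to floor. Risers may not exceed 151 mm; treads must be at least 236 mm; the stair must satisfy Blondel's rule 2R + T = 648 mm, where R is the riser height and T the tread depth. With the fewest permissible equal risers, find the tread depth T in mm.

⌈2160/151⌉ = 15 risers.
R = 2160 ÷ 15 = 144 mm.
Tread T = 648 − 2 × 144 = 360 mm (≥ 236 mm).

360 mm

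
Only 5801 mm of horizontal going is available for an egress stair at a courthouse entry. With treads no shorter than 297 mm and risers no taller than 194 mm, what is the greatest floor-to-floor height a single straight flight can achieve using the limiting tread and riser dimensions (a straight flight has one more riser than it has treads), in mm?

Treads that fit: ⌊5801 / 297⌋ = 19.
Risers = treads + 1 = 20.
Maximum height = 20 × 194 = 3880 mm.

3880 mm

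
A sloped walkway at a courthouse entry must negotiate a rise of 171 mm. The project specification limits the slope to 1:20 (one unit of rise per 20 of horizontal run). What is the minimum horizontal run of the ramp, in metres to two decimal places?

Run = rise × 20 = 171 × 20 = 3420 mm.
3420 mm = 3.42 m.

3.42 m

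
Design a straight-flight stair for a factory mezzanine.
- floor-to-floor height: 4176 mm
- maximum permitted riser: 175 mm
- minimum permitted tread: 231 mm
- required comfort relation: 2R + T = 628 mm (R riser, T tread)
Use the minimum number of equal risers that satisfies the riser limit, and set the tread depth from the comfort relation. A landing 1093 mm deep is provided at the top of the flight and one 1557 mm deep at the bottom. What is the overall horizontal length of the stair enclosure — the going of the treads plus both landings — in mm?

4176 / 175 = 23.86, so 24 risers are needed.
R = 4176 ÷ 24 = 174 mm.
From 2R + T = 628: T = 628 − 348 = 280 mm.
Treads = 24 − 1 = 23; going = 23 × 280 = 6440 mm.
Add landings: 6440 + 1093 + 1557 = 9090 mm.

9090 mm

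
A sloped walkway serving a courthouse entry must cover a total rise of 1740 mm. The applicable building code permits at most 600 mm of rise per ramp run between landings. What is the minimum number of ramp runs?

3 runs

1740 / 600 = 2.90, so 3 ramp runs are needed.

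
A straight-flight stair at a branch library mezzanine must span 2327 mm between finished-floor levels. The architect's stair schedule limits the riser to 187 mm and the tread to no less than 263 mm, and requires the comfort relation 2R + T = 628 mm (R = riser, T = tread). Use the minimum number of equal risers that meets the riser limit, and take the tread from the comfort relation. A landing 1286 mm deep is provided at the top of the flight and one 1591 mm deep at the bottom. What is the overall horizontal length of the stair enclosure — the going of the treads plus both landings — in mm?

6117 mm

2327 / 187 = 12.44, so 13 risers are needed.
Each riser is 2327/13 = 179 mm (≤ 187 mm).
Tread T = 628 − 2 × 179 = 270 mm (≥ 263 mm).
13 risers give 12 treads; going = 12 × 270 = 3240 mm.
Add landings: 3240 + 1286 + 1591 = 6117 mm.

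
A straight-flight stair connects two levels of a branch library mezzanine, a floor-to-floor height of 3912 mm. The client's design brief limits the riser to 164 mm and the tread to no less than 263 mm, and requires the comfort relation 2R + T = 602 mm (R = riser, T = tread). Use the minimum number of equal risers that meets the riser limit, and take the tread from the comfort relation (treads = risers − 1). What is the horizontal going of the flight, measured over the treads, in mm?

6348 mm

⌈3912/164⌉ = 24 risers.
Each riser is 3912/24 = 163 mm (≤ 164 mm).
From 2R + T = 602: T = 602 − 326 = 276 mm.
24 risers give 23 treads; going = 23 × 276 = 6348 mm.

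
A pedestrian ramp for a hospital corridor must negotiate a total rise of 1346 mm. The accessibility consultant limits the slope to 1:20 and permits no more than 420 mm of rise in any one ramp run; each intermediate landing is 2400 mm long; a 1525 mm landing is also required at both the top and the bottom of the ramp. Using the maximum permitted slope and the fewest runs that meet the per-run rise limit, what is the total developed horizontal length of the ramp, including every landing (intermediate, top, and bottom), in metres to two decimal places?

⌈1346/420⌉ = 4 ramp runs. That means 3 intermediate landings.
Ramp run (horizontal) at 1:20: 1346 × 20 = 26920 mm.
3 intermediate landings contribute 3 × 2400 = 7200 mm.
Top and bottom landings: 2 × 1525 = 3050 mm.
Total = 26920 + 7200 + 3050 = 37170 mm.
= 37.17 m.

37.17 m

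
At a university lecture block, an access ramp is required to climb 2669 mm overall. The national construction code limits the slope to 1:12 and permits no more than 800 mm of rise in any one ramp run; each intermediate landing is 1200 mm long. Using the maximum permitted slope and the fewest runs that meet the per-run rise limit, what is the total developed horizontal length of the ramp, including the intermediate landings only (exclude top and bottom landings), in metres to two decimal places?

2669 / 800 = 3.34, so 4 ramp runs are needed. That means 3 intermediate landings.
Horizontal run for 2669 mm of rise at 1:12 is 2669 × 12 = 32028 mm.
3 intermediate landings contribute 3 × 1200 = 3600 mm.
Developed length = 32028 + 3600 = 35628 mm.
= 35.63 m.

35.63 m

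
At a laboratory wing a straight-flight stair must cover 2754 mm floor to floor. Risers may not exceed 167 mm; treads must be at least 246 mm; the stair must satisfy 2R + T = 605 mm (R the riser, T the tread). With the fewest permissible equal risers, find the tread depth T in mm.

2754 / 167 = 16.49, so 17 risers are needed.
R = 2754 ÷ 17 = 162 mm.
Tread T = 605 − 2 × 162 = 281 mm (≥ 246 mm).

281 mm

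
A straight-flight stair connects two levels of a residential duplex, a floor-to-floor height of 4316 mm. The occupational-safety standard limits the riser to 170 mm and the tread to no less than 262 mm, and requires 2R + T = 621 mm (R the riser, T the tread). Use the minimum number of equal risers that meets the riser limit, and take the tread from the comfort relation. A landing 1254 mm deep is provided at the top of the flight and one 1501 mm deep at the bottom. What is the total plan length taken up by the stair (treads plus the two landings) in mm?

9980 mm

At most 170 each: 4316/170 = 25.39, giving 26 risers.
R = 4316 ÷ 26 = 166 mm.
From 2R + T = 621: T = 621 − 332 = 289 mm.
Going = (26 − 1) × 289 = 7225 mm.
Add landings: 7225 + 1254 + 1501 = 9980 mm.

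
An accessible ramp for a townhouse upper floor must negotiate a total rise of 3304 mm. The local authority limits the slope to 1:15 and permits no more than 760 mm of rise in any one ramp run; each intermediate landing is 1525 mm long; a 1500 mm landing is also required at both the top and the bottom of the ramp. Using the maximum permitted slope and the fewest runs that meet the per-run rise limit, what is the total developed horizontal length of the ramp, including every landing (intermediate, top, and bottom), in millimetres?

58660 mm

⌈3304/760⌉ = 5 ramp runs. That means 4 intermediate landings.
Ramp run (horizontal) at 1:15: 3304 × 15 = 49560 mm.
4 intermediate landings contribute 4 × 1525 = 6100 mm.
Top and bottom landings: 2 × 1500 = 3000 mm.
Total = 49560 + 6100 + 3000 = 58660 mm.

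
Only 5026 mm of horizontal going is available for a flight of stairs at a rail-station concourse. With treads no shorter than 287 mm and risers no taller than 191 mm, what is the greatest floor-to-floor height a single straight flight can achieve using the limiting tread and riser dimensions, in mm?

Treads that fit: ⌊5026 / 287⌋ = 17.
Risers = treads + 1 = 18.
Maximum height = 18 × 191 = 3438 mm.

3438 mm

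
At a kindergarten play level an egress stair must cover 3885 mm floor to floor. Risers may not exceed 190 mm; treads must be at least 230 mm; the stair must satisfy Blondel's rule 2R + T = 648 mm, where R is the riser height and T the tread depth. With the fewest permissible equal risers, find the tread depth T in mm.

At most 190 each: 3885/190 = 20.45, giving 21 risers.
Each riser is 3885/21 = 185 mm (≤ 190 mm).
Tread T = 648 − 2 × 185 = 278 mm (≥ 230 mm).

278 mm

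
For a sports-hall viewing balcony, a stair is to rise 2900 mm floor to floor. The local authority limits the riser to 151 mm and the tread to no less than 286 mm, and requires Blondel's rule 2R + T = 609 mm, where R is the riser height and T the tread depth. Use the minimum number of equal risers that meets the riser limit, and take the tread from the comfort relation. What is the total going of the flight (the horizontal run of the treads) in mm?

6061 mm

2900 / 151 = 19.21, so 20 risers are needed.
R = 2900 ÷ 20 = 145 mm.
T = 609 − 2·145 = 319 mm, which satisfies the 286 mm minimum.
20 risers give 19 treads; going = 19 × 319 = 6061 mm.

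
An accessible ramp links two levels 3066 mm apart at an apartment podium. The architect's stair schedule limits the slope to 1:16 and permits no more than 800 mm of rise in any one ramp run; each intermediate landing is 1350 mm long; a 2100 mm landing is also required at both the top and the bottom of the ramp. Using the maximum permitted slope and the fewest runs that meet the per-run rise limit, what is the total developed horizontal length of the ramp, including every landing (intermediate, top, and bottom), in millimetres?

3066 / 800 = 3.83, so 4 ramp runs are needed. That means 3 intermediate landings.
Ramp run (horizontal) at 1:16: 3066 × 16 = 49056 mm.
3 intermediate landings contribute 3 × 1350 = 4050 mm.
Top and bottom landings: 2 × 2100 = 4200 mm.
Total = 49056 + 4050 + 4200 = 57306 mm.

57306 mm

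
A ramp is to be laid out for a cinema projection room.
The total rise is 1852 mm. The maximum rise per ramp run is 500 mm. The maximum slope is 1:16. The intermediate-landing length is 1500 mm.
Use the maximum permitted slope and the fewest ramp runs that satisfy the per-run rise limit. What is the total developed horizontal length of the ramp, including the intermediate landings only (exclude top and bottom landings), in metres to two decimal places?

34.13 m

1852 / 500 = 3.704 → round up to 4 ramp runs. That means 3 intermediate landings.
Horizontal run for 1852 mm of rise at 1:16 is 1852 × 16 = 29632 mm.
3 intermediate landings contribute 3 × 1500 = 4500 mm.
Developed length = 29632 + 4500 = 34132 mm.
= 34.13 m.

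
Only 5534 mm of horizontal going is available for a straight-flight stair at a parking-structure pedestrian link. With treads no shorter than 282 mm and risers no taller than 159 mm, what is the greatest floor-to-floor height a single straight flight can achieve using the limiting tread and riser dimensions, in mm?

Treads that fit: ⌊5534 / 282⌋ = 19.
Risers = treads + 1 = 20.
Maximum height = 20 × 159 = 3180 mm.

3180 mm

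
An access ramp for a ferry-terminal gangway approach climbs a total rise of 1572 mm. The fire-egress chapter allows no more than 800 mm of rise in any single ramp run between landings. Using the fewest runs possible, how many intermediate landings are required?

1 intermediate landings

At most 800 each: 1572/800 = 1.97, giving 2 ramp runs.
2 runs are separated by 1 intermediate landings.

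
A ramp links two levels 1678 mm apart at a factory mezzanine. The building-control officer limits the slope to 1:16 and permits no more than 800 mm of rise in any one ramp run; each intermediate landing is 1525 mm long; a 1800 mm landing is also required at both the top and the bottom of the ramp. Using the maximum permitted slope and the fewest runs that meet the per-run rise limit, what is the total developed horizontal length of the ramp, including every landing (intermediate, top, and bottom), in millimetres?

⌈1678/800⌉ = 3 ramp runs. That means 2 intermediate landings.
Horizontal run for 1678 mm of rise at 1:16 is 1678 × 16 = 26848 mm.
Intermediate landings: 2 × 1525 = 3050 mm.
Top and bottom landings: 2 × 1800 = 3600 mm.
Total = 26848 + 3050 + 3600 = 33498 mm.

33498 mm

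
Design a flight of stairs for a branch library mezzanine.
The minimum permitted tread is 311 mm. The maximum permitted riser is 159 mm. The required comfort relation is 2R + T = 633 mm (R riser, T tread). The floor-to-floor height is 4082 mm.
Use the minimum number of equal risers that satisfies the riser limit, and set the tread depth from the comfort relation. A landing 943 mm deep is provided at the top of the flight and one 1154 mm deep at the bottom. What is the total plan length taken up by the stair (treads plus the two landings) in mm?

4082 / 159 = 25.67, so 26 risers are needed.
Riser R = 4082 / 26 = 157 mm, within the 159 mm limit.
Tread T = 633 − 2 × 157 = 319 mm (≥ 311 mm).
Going = (26 − 1) × 319 = 7975 mm.
Enclosure = 7975 + 943 + 1154 = 10072 mm.

10072 mm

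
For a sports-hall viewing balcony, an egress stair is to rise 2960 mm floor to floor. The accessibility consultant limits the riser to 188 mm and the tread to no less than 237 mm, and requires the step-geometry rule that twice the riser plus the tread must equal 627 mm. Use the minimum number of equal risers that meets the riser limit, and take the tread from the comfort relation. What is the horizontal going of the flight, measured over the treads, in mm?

At most 188 each: 2960/188 = 15.74, giving 16 risers.
Each riser is 2960/16 = 185 mm (≤ 188 mm).
From 2R + T = 627: T = 627 − 370 = 257 mm.
16 risers give 15 treads; going = 15 × 257 = 3855 mm.

3855 mm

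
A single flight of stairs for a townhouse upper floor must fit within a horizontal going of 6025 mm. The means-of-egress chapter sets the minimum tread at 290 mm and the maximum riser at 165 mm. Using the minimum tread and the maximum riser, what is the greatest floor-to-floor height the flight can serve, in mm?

6025 / 290 = 20.78, so 20 treads fit.
Risers = treads + 1 = 21.
Maximum height = 21 × 165 = 3465 mm.

3465 mm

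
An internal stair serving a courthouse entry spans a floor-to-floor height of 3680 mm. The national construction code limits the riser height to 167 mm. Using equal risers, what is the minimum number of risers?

23 risers

At most 167 each: 3680/167 = 22.04, giving 23 risers.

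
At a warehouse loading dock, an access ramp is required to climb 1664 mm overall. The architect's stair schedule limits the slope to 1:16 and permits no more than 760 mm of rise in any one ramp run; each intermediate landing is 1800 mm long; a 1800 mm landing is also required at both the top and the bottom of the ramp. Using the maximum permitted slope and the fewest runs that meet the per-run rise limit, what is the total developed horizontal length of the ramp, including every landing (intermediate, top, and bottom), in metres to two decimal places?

At most 760 each: 1664/760 = 2.19, giving 3 ramp runs. That means 2 intermediate landings.
Horizontal run for 1664 mm of rise at 1:16 is 1664 × 16 = 26624 mm.
Intermediate landings: 2 × 1800 = 3600 mm.
Top and bottom landings: 2 × 1800 = 3600 mm.
Total = 26624 + 3600 + 3600 = 33824 mm.
= 33.82 m.

33.82 m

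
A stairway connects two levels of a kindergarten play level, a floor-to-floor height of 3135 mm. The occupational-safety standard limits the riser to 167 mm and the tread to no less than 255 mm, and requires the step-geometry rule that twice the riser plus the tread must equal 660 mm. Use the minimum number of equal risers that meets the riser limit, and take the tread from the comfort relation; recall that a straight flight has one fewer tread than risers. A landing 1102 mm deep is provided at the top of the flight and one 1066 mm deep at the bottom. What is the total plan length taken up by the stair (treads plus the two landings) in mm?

⌈3135/167⌉ = 19 risers.
Riser R = 3135 / 19 = 165 mm, within the 167 mm limit.
Tread T = 660 − 2 × 165 = 330 mm (≥ 255 mm).
19 risers give 18 treads; going = 18 × 330 = 5940 mm.
Enclosure = 5940 + 1102 + 1066 = 8108 mm.

8108 mm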